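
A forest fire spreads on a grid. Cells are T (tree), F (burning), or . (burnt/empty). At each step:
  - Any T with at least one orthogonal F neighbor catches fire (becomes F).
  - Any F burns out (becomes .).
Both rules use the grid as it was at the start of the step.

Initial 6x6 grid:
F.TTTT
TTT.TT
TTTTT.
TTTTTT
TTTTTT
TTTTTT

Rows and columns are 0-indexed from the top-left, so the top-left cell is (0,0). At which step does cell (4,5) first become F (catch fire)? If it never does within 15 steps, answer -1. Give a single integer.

Step 1: cell (4,5)='T' (+1 fires, +1 burnt)
Step 2: cell (4,5)='T' (+2 fires, +1 burnt)
Step 3: cell (4,5)='T' (+3 fires, +2 burnt)
Step 4: cell (4,5)='T' (+4 fires, +3 burnt)
Step 5: cell (4,5)='T' (+5 fires, +4 burnt)
Step 6: cell (4,5)='T' (+5 fires, +5 burnt)
Step 7: cell (4,5)='T' (+5 fires, +5 burnt)
Step 8: cell (4,5)='T' (+4 fires, +5 burnt)
Step 9: cell (4,5)='F' (+2 fires, +4 burnt)
  -> target ignites at step 9
Step 10: cell (4,5)='.' (+1 fires, +2 burnt)
Step 11: cell (4,5)='.' (+0 fires, +1 burnt)
  fire out at step 11

9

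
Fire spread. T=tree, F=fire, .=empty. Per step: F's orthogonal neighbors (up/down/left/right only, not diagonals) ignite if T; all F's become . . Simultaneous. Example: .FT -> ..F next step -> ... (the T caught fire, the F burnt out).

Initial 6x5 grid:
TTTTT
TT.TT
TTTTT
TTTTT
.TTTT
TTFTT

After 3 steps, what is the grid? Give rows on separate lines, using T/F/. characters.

Step 1: 3 trees catch fire, 1 burn out
  TTTTT
  TT.TT
  TTTTT
  TTTTT
  .TFTT
  TF.FT
Step 2: 5 trees catch fire, 3 burn out
  TTTTT
  TT.TT
  TTTTT
  TTFTT
  .F.FT
  F...F
Step 3: 4 trees catch fire, 5 burn out
  TTTTT
  TT.TT
  TTFTT
  TF.FT
  ....F
  .....

TTTTT
TT.TT
TTFTT
TF.FT
....F
.....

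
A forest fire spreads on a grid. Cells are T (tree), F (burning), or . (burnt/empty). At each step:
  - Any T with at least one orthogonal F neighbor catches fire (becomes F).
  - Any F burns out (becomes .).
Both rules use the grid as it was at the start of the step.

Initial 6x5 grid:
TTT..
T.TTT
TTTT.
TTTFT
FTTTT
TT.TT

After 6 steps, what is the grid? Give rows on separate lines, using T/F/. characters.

Step 1: 7 trees catch fire, 2 burn out
  TTT..
  T.TTT
  TTTF.
  FTF.F
  .FTFT
  FT.TT
Step 2: 8 trees catch fire, 7 burn out
  TTT..
  T.TFT
  FTF..
  .F...
  ..F.F
  .F.FT
Step 3: 5 trees catch fire, 8 burn out
  TTT..
  F.F.F
  .F...
  .....
  .....
  ....F
Step 4: 2 trees catch fire, 5 burn out
  FTF..
  .....
  .....
  .....
  .....
  .....
Step 5: 1 trees catch fire, 2 burn out
  .F...
  .....
  .....
  .....
  .....
  .....
Step 6: 0 trees catch fire, 1 burn out
  .....
  .....
  .....
  .....
  .....
  .....

.....
.....
.....
.....
.....
.....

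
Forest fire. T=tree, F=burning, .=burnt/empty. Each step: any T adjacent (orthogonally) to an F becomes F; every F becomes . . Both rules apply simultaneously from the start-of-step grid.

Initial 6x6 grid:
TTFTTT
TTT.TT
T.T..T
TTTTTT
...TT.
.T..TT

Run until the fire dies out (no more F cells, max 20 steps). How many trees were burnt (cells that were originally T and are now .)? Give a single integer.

Step 1: +3 fires, +1 burnt (F count now 3)
Step 2: +4 fires, +3 burnt (F count now 4)
Step 3: +4 fires, +4 burnt (F count now 4)
Step 4: +4 fires, +4 burnt (F count now 4)
Step 5: +4 fires, +4 burnt (F count now 4)
Step 6: +2 fires, +4 burnt (F count now 2)
Step 7: +1 fires, +2 burnt (F count now 1)
Step 8: +1 fires, +1 burnt (F count now 1)
Step 9: +0 fires, +1 burnt (F count now 0)
Fire out after step 9
Initially T: 24, now '.': 35
Total burnt (originally-T cells now '.'): 23

Answer: 23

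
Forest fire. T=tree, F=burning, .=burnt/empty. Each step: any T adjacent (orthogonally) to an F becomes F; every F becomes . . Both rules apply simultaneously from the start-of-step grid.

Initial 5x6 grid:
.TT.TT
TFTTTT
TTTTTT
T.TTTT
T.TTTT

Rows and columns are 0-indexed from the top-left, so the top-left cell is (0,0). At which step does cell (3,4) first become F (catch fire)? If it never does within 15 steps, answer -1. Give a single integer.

Step 1: cell (3,4)='T' (+4 fires, +1 burnt)
Step 2: cell (3,4)='T' (+4 fires, +4 burnt)
Step 3: cell (3,4)='T' (+4 fires, +4 burnt)
Step 4: cell (3,4)='T' (+6 fires, +4 burnt)
Step 5: cell (3,4)='F' (+4 fires, +6 burnt)
  -> target ignites at step 5
Step 6: cell (3,4)='.' (+2 fires, +4 burnt)
Step 7: cell (3,4)='.' (+1 fires, +2 burnt)
Step 8: cell (3,4)='.' (+0 fires, +1 burnt)
  fire out at step 8

5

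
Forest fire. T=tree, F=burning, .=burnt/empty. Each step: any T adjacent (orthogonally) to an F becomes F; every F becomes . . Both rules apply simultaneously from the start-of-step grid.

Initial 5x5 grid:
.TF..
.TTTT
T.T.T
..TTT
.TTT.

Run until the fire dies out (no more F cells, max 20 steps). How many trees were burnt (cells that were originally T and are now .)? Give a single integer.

Answer: 13

Derivation:
Step 1: +2 fires, +1 burnt (F count now 2)
Step 2: +3 fires, +2 burnt (F count now 3)
Step 3: +2 fires, +3 burnt (F count now 2)
Step 4: +3 fires, +2 burnt (F count now 3)
Step 5: +3 fires, +3 burnt (F count now 3)
Step 6: +0 fires, +3 burnt (F count now 0)
Fire out after step 6
Initially T: 14, now '.': 24
Total burnt (originally-T cells now '.'): 13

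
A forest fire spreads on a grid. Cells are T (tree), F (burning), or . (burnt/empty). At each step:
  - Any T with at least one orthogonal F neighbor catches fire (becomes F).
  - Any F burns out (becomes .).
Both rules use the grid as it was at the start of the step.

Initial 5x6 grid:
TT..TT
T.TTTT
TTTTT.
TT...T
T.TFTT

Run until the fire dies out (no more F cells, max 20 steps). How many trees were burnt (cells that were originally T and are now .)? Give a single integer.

Step 1: +2 fires, +1 burnt (F count now 2)
Step 2: +1 fires, +2 burnt (F count now 1)
Step 3: +1 fires, +1 burnt (F count now 1)
Step 4: +0 fires, +1 burnt (F count now 0)
Fire out after step 4
Initially T: 21, now '.': 13
Total burnt (originally-T cells now '.'): 4

Answer: 4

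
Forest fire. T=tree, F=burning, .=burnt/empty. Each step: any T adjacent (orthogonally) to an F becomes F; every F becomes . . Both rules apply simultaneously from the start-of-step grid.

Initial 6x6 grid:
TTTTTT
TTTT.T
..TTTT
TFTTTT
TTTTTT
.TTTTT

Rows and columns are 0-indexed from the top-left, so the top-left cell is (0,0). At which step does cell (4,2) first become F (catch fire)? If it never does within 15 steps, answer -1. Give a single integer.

Step 1: cell (4,2)='T' (+3 fires, +1 burnt)
Step 2: cell (4,2)='F' (+5 fires, +3 burnt)
  -> target ignites at step 2
Step 3: cell (4,2)='.' (+5 fires, +5 burnt)
Step 4: cell (4,2)='.' (+7 fires, +5 burnt)
Step 5: cell (4,2)='.' (+6 fires, +7 burnt)
Step 6: cell (4,2)='.' (+4 fires, +6 burnt)
Step 7: cell (4,2)='.' (+1 fires, +4 burnt)
Step 8: cell (4,2)='.' (+0 fires, +1 burnt)
  fire out at step 8

2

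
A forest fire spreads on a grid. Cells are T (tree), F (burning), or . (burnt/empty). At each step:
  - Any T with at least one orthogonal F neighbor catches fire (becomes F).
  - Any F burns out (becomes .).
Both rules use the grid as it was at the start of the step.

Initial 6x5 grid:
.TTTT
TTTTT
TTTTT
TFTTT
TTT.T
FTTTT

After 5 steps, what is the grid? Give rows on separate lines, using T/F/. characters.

Step 1: 6 trees catch fire, 2 burn out
  .TTTT
  TTTTT
  TFTTT
  F.FTT
  FFT.T
  .FTTT
Step 2: 6 trees catch fire, 6 burn out
  .TTTT
  TFTTT
  F.FTT
  ...FT
  ..F.T
  ..FTT
Step 3: 6 trees catch fire, 6 burn out
  .FTTT
  F.FTT
  ...FT
  ....F
  ....T
  ...FT
Step 4: 5 trees catch fire, 6 burn out
  ..FTT
  ...FT
  ....F
  .....
  ....F
  ....F
Step 5: 2 trees catch fire, 5 burn out
  ...FT
  ....F
  .....
  .....
  .....
  .....

...FT
....F
.....
.....
.....
.....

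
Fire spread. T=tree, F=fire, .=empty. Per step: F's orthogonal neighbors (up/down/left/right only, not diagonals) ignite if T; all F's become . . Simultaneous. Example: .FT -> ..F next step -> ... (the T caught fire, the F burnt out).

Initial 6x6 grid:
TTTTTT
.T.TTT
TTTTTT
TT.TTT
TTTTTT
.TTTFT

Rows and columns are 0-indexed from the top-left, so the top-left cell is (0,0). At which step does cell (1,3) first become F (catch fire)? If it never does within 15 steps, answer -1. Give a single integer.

Step 1: cell (1,3)='T' (+3 fires, +1 burnt)
Step 2: cell (1,3)='T' (+4 fires, +3 burnt)
Step 3: cell (1,3)='T' (+5 fires, +4 burnt)
Step 4: cell (1,3)='T' (+4 fires, +5 burnt)
Step 5: cell (1,3)='F' (+6 fires, +4 burnt)
  -> target ignites at step 5
Step 6: cell (1,3)='.' (+4 fires, +6 burnt)
Step 7: cell (1,3)='.' (+3 fires, +4 burnt)
Step 8: cell (1,3)='.' (+1 fires, +3 burnt)
Step 9: cell (1,3)='.' (+1 fires, +1 burnt)
Step 10: cell (1,3)='.' (+0 fires, +1 burnt)
  fire out at step 10

5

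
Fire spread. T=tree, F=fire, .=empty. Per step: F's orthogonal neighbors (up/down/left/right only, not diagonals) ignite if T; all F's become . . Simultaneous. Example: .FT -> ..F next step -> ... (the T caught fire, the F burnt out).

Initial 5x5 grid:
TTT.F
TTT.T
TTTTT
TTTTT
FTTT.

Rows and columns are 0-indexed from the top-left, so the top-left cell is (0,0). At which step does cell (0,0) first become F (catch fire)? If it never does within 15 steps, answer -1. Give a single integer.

Step 1: cell (0,0)='T' (+3 fires, +2 burnt)
Step 2: cell (0,0)='T' (+4 fires, +3 burnt)
Step 3: cell (0,0)='T' (+6 fires, +4 burnt)
Step 4: cell (0,0)='F' (+4 fires, +6 burnt)
  -> target ignites at step 4
Step 5: cell (0,0)='.' (+2 fires, +4 burnt)
Step 6: cell (0,0)='.' (+1 fires, +2 burnt)
Step 7: cell (0,0)='.' (+0 fires, +1 burnt)
  fire out at step 7

4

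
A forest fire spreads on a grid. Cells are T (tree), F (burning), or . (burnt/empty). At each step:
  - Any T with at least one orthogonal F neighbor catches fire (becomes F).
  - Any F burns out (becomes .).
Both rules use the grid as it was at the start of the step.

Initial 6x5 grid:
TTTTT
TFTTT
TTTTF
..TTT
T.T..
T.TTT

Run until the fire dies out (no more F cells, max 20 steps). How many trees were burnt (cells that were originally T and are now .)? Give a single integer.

Step 1: +7 fires, +2 burnt (F count now 7)
Step 2: +7 fires, +7 burnt (F count now 7)
Step 3: +2 fires, +7 burnt (F count now 2)
Step 4: +1 fires, +2 burnt (F count now 1)
Step 5: +1 fires, +1 burnt (F count now 1)
Step 6: +1 fires, +1 burnt (F count now 1)
Step 7: +1 fires, +1 burnt (F count now 1)
Step 8: +0 fires, +1 burnt (F count now 0)
Fire out after step 8
Initially T: 22, now '.': 28
Total burnt (originally-T cells now '.'): 20

Answer: 20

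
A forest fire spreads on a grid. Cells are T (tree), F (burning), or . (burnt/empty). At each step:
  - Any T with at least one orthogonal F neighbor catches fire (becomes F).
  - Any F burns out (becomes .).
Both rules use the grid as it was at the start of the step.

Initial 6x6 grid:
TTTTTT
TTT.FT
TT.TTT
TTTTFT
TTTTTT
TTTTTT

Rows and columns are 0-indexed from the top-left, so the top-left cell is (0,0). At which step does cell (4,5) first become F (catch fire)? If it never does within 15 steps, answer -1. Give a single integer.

Step 1: cell (4,5)='T' (+6 fires, +2 burnt)
Step 2: cell (4,5)='F' (+8 fires, +6 burnt)
  -> target ignites at step 2
Step 3: cell (4,5)='.' (+5 fires, +8 burnt)
Step 4: cell (4,5)='.' (+6 fires, +5 burnt)
Step 5: cell (4,5)='.' (+5 fires, +6 burnt)
Step 6: cell (4,5)='.' (+2 fires, +5 burnt)
Step 7: cell (4,5)='.' (+0 fires, +2 burnt)
  fire out at step 7

2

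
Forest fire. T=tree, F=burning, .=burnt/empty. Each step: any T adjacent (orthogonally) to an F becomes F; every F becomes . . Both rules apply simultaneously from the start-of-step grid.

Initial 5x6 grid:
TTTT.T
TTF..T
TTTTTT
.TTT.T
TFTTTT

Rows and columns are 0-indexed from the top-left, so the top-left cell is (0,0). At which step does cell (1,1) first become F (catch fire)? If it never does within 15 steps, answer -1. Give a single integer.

Step 1: cell (1,1)='F' (+6 fires, +2 burnt)
  -> target ignites at step 1
Step 2: cell (1,1)='.' (+7 fires, +6 burnt)
Step 3: cell (1,1)='.' (+5 fires, +7 burnt)
Step 4: cell (1,1)='.' (+2 fires, +5 burnt)
Step 5: cell (1,1)='.' (+2 fires, +2 burnt)
Step 6: cell (1,1)='.' (+1 fires, +2 burnt)
Step 7: cell (1,1)='.' (+0 fires, +1 burnt)
  fire out at step 7

1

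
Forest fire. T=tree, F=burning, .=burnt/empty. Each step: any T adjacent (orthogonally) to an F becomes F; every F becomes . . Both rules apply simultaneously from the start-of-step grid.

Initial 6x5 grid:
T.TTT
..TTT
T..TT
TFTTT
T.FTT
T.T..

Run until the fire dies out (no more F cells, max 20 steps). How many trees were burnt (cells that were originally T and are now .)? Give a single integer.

Answer: 18

Derivation:
Step 1: +4 fires, +2 burnt (F count now 4)
Step 2: +4 fires, +4 burnt (F count now 4)
Step 3: +3 fires, +4 burnt (F count now 3)
Step 4: +2 fires, +3 burnt (F count now 2)
Step 5: +3 fires, +2 burnt (F count now 3)
Step 6: +2 fires, +3 burnt (F count now 2)
Step 7: +0 fires, +2 burnt (F count now 0)
Fire out after step 7
Initially T: 19, now '.': 29
Total burnt (originally-T cells now '.'): 18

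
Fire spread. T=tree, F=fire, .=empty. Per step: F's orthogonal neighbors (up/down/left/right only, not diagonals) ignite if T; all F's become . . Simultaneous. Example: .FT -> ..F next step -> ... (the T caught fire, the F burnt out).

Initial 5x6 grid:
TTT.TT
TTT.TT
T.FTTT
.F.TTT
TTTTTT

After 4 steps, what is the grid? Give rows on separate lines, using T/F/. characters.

Step 1: 3 trees catch fire, 2 burn out
  TTT.TT
  TTF.TT
  T..FTT
  ...TTT
  TFTTTT
Step 2: 6 trees catch fire, 3 burn out
  TTF.TT
  TF..TT
  T...FT
  ...FTT
  F.FTTT
Step 3: 6 trees catch fire, 6 burn out
  TF..TT
  F...FT
  T....F
  ....FT
  ...FTT
Step 4: 6 trees catch fire, 6 burn out
  F...FT
  .....F
  F.....
  .....F
  ....FT

F...FT
.....F
F.....
.....F
....FT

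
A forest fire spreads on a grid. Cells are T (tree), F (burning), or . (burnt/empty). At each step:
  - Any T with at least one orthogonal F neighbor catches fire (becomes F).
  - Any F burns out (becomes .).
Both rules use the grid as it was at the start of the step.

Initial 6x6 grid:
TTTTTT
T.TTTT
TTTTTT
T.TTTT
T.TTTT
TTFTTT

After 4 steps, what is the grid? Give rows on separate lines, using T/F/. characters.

Step 1: 3 trees catch fire, 1 burn out
  TTTTTT
  T.TTTT
  TTTTTT
  T.TTTT
  T.FTTT
  TF.FTT
Step 2: 4 trees catch fire, 3 burn out
  TTTTTT
  T.TTTT
  TTTTTT
  T.FTTT
  T..FTT
  F...FT
Step 3: 5 trees catch fire, 4 burn out
  TTTTTT
  T.TTTT
  TTFTTT
  T..FTT
  F...FT
  .....F
Step 4: 6 trees catch fire, 5 burn out
  TTTTTT
  T.FTTT
  TF.FTT
  F...FT
  .....F
  ......

TTTTTT
T.FTTT
TF.FTT
F...FT
.....F
......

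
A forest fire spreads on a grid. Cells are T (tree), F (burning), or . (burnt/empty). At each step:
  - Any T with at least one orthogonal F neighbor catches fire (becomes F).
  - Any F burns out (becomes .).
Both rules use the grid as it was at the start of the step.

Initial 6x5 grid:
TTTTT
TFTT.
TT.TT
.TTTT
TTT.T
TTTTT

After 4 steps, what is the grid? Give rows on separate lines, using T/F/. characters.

Step 1: 4 trees catch fire, 1 burn out
  TFTTT
  F.FT.
  TF.TT
  .TTTT
  TTT.T
  TTTTT
Step 2: 5 trees catch fire, 4 burn out
  F.FTT
  ...F.
  F..TT
  .FTTT
  TTT.T
  TTTTT
Step 3: 4 trees catch fire, 5 burn out
  ...FT
  .....
  ...FT
  ..FTT
  TFT.T
  TTTTT
Step 4: 6 trees catch fire, 4 burn out
  ....F
  .....
  ....F
  ...FT
  F.F.T
  TFTTT

....F
.....
....F
...FT
F.F.T
TFTTT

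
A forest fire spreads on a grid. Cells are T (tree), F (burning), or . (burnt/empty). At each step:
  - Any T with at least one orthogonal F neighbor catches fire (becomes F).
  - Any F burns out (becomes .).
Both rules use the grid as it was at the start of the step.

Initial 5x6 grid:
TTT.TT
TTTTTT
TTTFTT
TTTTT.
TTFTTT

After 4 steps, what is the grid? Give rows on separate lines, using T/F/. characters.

Step 1: 7 trees catch fire, 2 burn out
  TTT.TT
  TTTFTT
  TTF.FT
  TTFFT.
  TF.FTT
Step 2: 8 trees catch fire, 7 burn out
  TTT.TT
  TTF.FT
  TF...F
  TF..F.
  F...FT
Step 3: 7 trees catch fire, 8 burn out
  TTF.FT
  TF...F
  F.....
  F.....
  .....F
Step 4: 3 trees catch fire, 7 burn out
  TF...F
  F.....
  ......
  ......
  ......

TF...F
F.....
......
......
......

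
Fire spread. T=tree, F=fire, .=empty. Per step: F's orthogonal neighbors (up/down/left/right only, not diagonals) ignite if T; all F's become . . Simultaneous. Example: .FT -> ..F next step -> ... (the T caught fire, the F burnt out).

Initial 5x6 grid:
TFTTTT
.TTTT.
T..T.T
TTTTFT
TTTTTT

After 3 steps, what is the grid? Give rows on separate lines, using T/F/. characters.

Step 1: 6 trees catch fire, 2 burn out
  F.FTTT
  .FTTT.
  T..T.T
  TTTF.F
  TTTTFT
Step 2: 7 trees catch fire, 6 burn out
  ...FTT
  ..FTT.
  T..F.F
  TTF...
  TTTF.F
Step 3: 4 trees catch fire, 7 burn out
  ....FT
  ...FT.
  T.....
  TF....
  TTF...

....FT
...FT.
T.....
TF....
TTF...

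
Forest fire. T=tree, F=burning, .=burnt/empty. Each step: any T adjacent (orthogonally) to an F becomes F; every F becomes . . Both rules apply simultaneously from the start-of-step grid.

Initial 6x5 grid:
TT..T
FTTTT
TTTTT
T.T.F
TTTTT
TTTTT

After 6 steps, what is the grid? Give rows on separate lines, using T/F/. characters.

Step 1: 5 trees catch fire, 2 burn out
  FT..T
  .FTTT
  FTTTF
  T.T..
  TTTTF
  TTTTT
Step 2: 8 trees catch fire, 5 burn out
  .F..T
  ..FTF
  .FTF.
  F.T..
  TTTF.
  TTTTF
Step 3: 6 trees catch fire, 8 burn out
  ....F
  ...F.
  ..F..
  ..T..
  FTF..
  TTTF.
Step 4: 4 trees catch fire, 6 burn out
  .....
  .....
  .....
  ..F..
  .F...
  FTF..
Step 5: 1 trees catch fire, 4 burn out
  .....
  .....
  .....
  .....
  .....
  .F...
Step 6: 0 trees catch fire, 1 burn out
  .....
  .....
  .....
  .....
  .....
  .....

.....
.....
.....
.....
.....
.....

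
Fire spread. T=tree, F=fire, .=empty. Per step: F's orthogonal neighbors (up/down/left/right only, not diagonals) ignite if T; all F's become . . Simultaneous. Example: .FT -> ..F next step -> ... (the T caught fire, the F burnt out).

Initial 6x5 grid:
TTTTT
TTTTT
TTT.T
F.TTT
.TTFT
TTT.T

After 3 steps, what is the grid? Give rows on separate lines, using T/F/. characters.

Step 1: 4 trees catch fire, 2 burn out
  TTTTT
  TTTTT
  FTT.T
  ..TFT
  .TF.F
  TTT.T
Step 2: 7 trees catch fire, 4 burn out
  TTTTT
  FTTTT
  .FT.T
  ..F.F
  .F...
  TTF.F
Step 3: 5 trees catch fire, 7 burn out
  FTTTT
  .FTTT
  ..F.F
  .....
  .....
  TF...

FTTTT
.FTTT
..F.F
.....
.....
TF...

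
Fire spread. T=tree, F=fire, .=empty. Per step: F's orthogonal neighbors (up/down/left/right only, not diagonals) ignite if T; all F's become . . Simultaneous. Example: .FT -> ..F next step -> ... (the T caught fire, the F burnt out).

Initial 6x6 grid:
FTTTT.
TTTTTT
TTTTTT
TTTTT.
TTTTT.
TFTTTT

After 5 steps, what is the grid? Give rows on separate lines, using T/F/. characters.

Step 1: 5 trees catch fire, 2 burn out
  .FTTT.
  FTTTTT
  TTTTTT
  TTTTT.
  TFTTT.
  F.FTTT
Step 2: 7 trees catch fire, 5 burn out
  ..FTT.
  .FTTTT
  FTTTTT
  TFTTT.
  F.FTT.
  ...FTT
Step 3: 7 trees catch fire, 7 burn out
  ...FT.
  ..FTTT
  .FTTTT
  F.FTT.
  ...FT.
  ....FT
Step 4: 6 trees catch fire, 7 burn out
  ....F.
  ...FTT
  ..FTTT
  ...FT.
  ....F.
  .....F
Step 5: 3 trees catch fire, 6 burn out
  ......
  ....FT
  ...FTT
  ....F.
  ......
  ......

......
....FT
...FTT
....F.
......
......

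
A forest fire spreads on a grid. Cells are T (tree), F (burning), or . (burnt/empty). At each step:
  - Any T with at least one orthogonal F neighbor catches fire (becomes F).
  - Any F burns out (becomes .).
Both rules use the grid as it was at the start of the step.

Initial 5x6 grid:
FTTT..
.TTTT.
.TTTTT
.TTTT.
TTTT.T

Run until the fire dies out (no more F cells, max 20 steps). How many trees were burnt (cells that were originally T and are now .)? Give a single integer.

Answer: 20

Derivation:
Step 1: +1 fires, +1 burnt (F count now 1)
Step 2: +2 fires, +1 burnt (F count now 2)
Step 3: +3 fires, +2 burnt (F count now 3)
Step 4: +3 fires, +3 burnt (F count now 3)
Step 5: +4 fires, +3 burnt (F count now 4)
Step 6: +4 fires, +4 burnt (F count now 4)
Step 7: +3 fires, +4 burnt (F count now 3)
Step 8: +0 fires, +3 burnt (F count now 0)
Fire out after step 8
Initially T: 21, now '.': 29
Total burnt (originally-T cells now '.'): 20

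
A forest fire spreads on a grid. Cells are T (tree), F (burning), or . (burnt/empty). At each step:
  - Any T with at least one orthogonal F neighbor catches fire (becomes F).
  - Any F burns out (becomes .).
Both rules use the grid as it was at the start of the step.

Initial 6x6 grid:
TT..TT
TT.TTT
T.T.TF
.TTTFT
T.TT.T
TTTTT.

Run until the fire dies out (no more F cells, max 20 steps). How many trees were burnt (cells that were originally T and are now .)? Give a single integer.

Step 1: +4 fires, +2 burnt (F count now 4)
Step 2: +5 fires, +4 burnt (F count now 5)
Step 3: +6 fires, +5 burnt (F count now 6)
Step 4: +2 fires, +6 burnt (F count now 2)
Step 5: +1 fires, +2 burnt (F count now 1)
Step 6: +1 fires, +1 burnt (F count now 1)
Step 7: +1 fires, +1 burnt (F count now 1)
Step 8: +0 fires, +1 burnt (F count now 0)
Fire out after step 8
Initially T: 25, now '.': 31
Total burnt (originally-T cells now '.'): 20

Answer: 20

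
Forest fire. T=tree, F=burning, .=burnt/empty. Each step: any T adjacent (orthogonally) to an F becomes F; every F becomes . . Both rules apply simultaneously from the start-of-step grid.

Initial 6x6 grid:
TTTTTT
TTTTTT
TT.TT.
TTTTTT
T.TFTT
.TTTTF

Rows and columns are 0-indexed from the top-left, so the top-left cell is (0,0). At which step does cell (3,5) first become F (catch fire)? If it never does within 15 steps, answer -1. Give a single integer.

Step 1: cell (3,5)='T' (+6 fires, +2 burnt)
Step 2: cell (3,5)='F' (+5 fires, +6 burnt)
  -> target ignites at step 2
Step 3: cell (3,5)='.' (+4 fires, +5 burnt)
Step 4: cell (3,5)='.' (+5 fires, +4 burnt)
Step 5: cell (3,5)='.' (+6 fires, +5 burnt)
Step 6: cell (3,5)='.' (+3 fires, +6 burnt)
Step 7: cell (3,5)='.' (+1 fires, +3 burnt)
Step 8: cell (3,5)='.' (+0 fires, +1 burnt)
  fire out at step 8

2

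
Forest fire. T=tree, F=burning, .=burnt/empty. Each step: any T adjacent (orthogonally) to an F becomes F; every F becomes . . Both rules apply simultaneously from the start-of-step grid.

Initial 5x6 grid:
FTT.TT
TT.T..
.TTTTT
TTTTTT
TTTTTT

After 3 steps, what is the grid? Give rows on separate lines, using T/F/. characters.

Step 1: 2 trees catch fire, 1 burn out
  .FT.TT
  FT.T..
  .TTTTT
  TTTTTT
  TTTTTT
Step 2: 2 trees catch fire, 2 burn out
  ..F.TT
  .F.T..
  .TTTTT
  TTTTTT
  TTTTTT
Step 3: 1 trees catch fire, 2 burn out
  ....TT
  ...T..
  .FTTTT
  TTTTTT
  TTTTTT

....TT
...T..
.FTTTT
TTTTTT
TTTTTT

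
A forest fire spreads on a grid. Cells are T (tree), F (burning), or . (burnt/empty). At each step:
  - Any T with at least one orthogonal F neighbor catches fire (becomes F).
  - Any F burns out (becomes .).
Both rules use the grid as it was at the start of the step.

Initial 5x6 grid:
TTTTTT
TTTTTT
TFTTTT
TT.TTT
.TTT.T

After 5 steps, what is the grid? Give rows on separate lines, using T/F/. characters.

Step 1: 4 trees catch fire, 1 burn out
  TTTTTT
  TFTTTT
  F.FTTT
  TF.TTT
  .TTT.T
Step 2: 6 trees catch fire, 4 burn out
  TFTTTT
  F.FTTT
  ...FTT
  F..TTT
  .FTT.T
Step 3: 6 trees catch fire, 6 burn out
  F.FTTT
  ...FTT
  ....FT
  ...FTT
  ..FT.T
Step 4: 5 trees catch fire, 6 burn out
  ...FTT
  ....FT
  .....F
  ....FT
  ...F.T
Step 5: 3 trees catch fire, 5 burn out
  ....FT
  .....F
  ......
  .....F
  .....T

....FT
.....F
......
.....F
.....T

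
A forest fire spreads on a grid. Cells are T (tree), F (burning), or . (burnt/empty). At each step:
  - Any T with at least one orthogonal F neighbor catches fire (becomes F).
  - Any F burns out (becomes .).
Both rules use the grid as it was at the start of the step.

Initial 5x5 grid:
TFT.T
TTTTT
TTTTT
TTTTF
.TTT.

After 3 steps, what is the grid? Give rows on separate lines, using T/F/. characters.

Step 1: 5 trees catch fire, 2 burn out
  F.F.T
  TFTTT
  TTTTF
  TTTF.
  .TTT.
Step 2: 7 trees catch fire, 5 burn out
  ....T
  F.FTF
  TFTF.
  TTF..
  .TTF.
Step 3: 6 trees catch fire, 7 burn out
  ....F
  ...F.
  F.F..
  TF...
  .TF..

....F
...F.
F.F..
TF...
.TF..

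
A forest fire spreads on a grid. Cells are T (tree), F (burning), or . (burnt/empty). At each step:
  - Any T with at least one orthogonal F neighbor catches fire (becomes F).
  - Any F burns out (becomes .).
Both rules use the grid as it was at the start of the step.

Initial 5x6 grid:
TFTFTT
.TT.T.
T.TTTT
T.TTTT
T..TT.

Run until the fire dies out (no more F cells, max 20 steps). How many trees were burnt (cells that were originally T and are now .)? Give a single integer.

Answer: 17

Derivation:
Step 1: +4 fires, +2 burnt (F count now 4)
Step 2: +3 fires, +4 burnt (F count now 3)
Step 3: +2 fires, +3 burnt (F count now 2)
Step 4: +4 fires, +2 burnt (F count now 4)
Step 5: +3 fires, +4 burnt (F count now 3)
Step 6: +1 fires, +3 burnt (F count now 1)
Step 7: +0 fires, +1 burnt (F count now 0)
Fire out after step 7
Initially T: 20, now '.': 27
Total burnt (originally-T cells now '.'): 17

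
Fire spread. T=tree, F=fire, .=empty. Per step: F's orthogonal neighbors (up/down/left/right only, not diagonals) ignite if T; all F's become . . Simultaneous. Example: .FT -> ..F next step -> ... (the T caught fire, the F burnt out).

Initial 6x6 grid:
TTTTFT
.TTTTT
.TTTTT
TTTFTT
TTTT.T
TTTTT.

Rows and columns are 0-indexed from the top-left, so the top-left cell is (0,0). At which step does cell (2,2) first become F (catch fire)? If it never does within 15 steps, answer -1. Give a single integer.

Step 1: cell (2,2)='T' (+7 fires, +2 burnt)
Step 2: cell (2,2)='F' (+9 fires, +7 burnt)
  -> target ignites at step 2
Step 3: cell (2,2)='.' (+9 fires, +9 burnt)
Step 4: cell (2,2)='.' (+4 fires, +9 burnt)
Step 5: cell (2,2)='.' (+1 fires, +4 burnt)
Step 6: cell (2,2)='.' (+0 fires, +1 burnt)
  fire out at step 6

2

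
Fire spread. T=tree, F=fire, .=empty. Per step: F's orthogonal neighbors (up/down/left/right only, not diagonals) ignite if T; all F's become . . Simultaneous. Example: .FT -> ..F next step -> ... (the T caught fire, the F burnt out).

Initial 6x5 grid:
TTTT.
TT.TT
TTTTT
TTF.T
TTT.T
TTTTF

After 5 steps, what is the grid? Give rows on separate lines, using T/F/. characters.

Step 1: 5 trees catch fire, 2 burn out
  TTTT.
  TT.TT
  TTFTT
  TF..T
  TTF.F
  TTTF.
Step 2: 6 trees catch fire, 5 burn out
  TTTT.
  TT.TT
  TF.FT
  F...F
  TF...
  TTF..
Step 3: 6 trees catch fire, 6 burn out
  TTTT.
  TF.FT
  F...F
  .....
  F....
  TF...
Step 4: 5 trees catch fire, 6 burn out
  TFTF.
  F...F
  .....
  .....
  .....
  F....
Step 5: 2 trees catch fire, 5 burn out
  F.F..
  .....
  .....
  .....
  .....
  .....

F.F..
.....
.....
.....
.....
.....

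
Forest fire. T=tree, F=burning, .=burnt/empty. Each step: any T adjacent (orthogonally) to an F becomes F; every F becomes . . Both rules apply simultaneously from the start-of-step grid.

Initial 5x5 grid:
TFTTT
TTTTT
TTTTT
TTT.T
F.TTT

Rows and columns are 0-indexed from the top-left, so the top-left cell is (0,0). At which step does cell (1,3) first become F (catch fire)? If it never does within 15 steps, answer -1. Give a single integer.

Step 1: cell (1,3)='T' (+4 fires, +2 burnt)
Step 2: cell (1,3)='T' (+6 fires, +4 burnt)
Step 3: cell (1,3)='F' (+4 fires, +6 burnt)
  -> target ignites at step 3
Step 4: cell (1,3)='.' (+3 fires, +4 burnt)
Step 5: cell (1,3)='.' (+2 fires, +3 burnt)
Step 6: cell (1,3)='.' (+2 fires, +2 burnt)
Step 7: cell (1,3)='.' (+0 fires, +2 burnt)
  fire out at step 7

3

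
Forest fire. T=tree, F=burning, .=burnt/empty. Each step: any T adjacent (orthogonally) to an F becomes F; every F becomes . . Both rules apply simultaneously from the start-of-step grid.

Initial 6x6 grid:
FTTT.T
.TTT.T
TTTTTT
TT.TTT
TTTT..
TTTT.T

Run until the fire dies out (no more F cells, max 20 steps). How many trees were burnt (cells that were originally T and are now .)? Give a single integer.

Step 1: +1 fires, +1 burnt (F count now 1)
Step 2: +2 fires, +1 burnt (F count now 2)
Step 3: +3 fires, +2 burnt (F count now 3)
Step 4: +4 fires, +3 burnt (F count now 4)
Step 5: +3 fires, +4 burnt (F count now 3)
Step 6: +5 fires, +3 burnt (F count now 5)
Step 7: +5 fires, +5 burnt (F count now 5)
Step 8: +3 fires, +5 burnt (F count now 3)
Step 9: +1 fires, +3 burnt (F count now 1)
Step 10: +0 fires, +1 burnt (F count now 0)
Fire out after step 10
Initially T: 28, now '.': 35
Total burnt (originally-T cells now '.'): 27

Answer: 27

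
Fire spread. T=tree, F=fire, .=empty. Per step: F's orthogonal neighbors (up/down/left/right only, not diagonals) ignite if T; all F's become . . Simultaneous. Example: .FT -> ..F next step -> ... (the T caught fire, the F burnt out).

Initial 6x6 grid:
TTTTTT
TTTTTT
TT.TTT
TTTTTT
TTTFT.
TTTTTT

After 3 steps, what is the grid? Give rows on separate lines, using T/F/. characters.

Step 1: 4 trees catch fire, 1 burn out
  TTTTTT
  TTTTTT
  TT.TTT
  TTTFTT
  TTF.F.
  TTTFTT
Step 2: 6 trees catch fire, 4 burn out
  TTTTTT
  TTTTTT
  TT.FTT
  TTF.FT
  TF....
  TTF.FT
Step 3: 7 trees catch fire, 6 burn out
  TTTTTT
  TTTFTT
  TT..FT
  TF...F
  F.....
  TF...F

TTTTTT
TTTFTT
TT..FT
TF...F
F.....
TF...F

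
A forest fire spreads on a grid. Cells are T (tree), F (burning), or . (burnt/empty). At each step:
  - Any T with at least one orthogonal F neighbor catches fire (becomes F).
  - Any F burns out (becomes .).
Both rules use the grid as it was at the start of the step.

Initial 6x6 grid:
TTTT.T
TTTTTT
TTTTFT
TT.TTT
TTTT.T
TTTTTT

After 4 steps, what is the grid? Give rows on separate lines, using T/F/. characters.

Step 1: 4 trees catch fire, 1 burn out
  TTTT.T
  TTTTFT
  TTTF.F
  TT.TFT
  TTTT.T
  TTTTTT
Step 2: 5 trees catch fire, 4 burn out
  TTTT.T
  TTTF.F
  TTF...
  TT.F.F
  TTTT.T
  TTTTTT
Step 3: 6 trees catch fire, 5 burn out
  TTTF.F
  TTF...
  TF....
  TT....
  TTTF.F
  TTTTTT
Step 4: 7 trees catch fire, 6 burn out
  TTF...
  TF....
  F.....
  TF....
  TTF...
  TTTFTF

TTF...
TF....
F.....
TF....
TTF...
TTTFTF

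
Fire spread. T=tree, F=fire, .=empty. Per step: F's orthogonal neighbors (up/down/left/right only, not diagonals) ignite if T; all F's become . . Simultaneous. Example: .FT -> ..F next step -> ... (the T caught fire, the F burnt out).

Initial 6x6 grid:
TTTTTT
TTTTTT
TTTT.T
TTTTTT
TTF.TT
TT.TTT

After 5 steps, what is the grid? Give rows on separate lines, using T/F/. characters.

Step 1: 2 trees catch fire, 1 burn out
  TTTTTT
  TTTTTT
  TTTT.T
  TTFTTT
  TF..TT
  TT.TTT
Step 2: 5 trees catch fire, 2 burn out
  TTTTTT
  TTTTTT
  TTFT.T
  TF.FTT
  F...TT
  TF.TTT
Step 3: 6 trees catch fire, 5 burn out
  TTTTTT
  TTFTTT
  TF.F.T
  F...FT
  ....TT
  F..TTT
Step 4: 6 trees catch fire, 6 burn out
  TTFTTT
  TF.FTT
  F....T
  .....F
  ....FT
  ...TTT
Step 5: 7 trees catch fire, 6 burn out
  TF.FTT
  F...FT
  .....F
  ......
  .....F
  ...TFT

TF.FTT
F...FT
.....F
......
.....F
...TFT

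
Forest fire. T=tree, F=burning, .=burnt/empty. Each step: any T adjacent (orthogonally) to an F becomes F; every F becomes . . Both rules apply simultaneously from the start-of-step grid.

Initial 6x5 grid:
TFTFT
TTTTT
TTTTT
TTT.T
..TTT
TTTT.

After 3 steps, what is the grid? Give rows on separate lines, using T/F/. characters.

Step 1: 5 trees catch fire, 2 burn out
  F.F.F
  TFTFT
  TTTTT
  TTT.T
  ..TTT
  TTTT.
Step 2: 5 trees catch fire, 5 burn out
  .....
  F.F.F
  TFTFT
  TTT.T
  ..TTT
  TTTT.
Step 3: 4 trees catch fire, 5 burn out
  .....
  .....
  F.F.F
  TFT.T
  ..TTT
  TTTT.

.....
.....
F.F.F
TFT.T
..TTT
TTTT.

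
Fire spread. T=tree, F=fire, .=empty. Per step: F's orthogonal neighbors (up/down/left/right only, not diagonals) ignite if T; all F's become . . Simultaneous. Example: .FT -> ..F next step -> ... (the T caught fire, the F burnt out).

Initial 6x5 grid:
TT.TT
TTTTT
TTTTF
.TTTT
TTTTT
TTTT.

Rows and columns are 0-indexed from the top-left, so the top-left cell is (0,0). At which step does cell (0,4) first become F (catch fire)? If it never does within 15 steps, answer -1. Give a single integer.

Step 1: cell (0,4)='T' (+3 fires, +1 burnt)
Step 2: cell (0,4)='F' (+5 fires, +3 burnt)
  -> target ignites at step 2
Step 3: cell (0,4)='.' (+5 fires, +5 burnt)
Step 4: cell (0,4)='.' (+5 fires, +5 burnt)
Step 5: cell (0,4)='.' (+4 fires, +5 burnt)
Step 6: cell (0,4)='.' (+3 fires, +4 burnt)
Step 7: cell (0,4)='.' (+1 fires, +3 burnt)
Step 8: cell (0,4)='.' (+0 fires, +1 burnt)
  fire out at step 8

2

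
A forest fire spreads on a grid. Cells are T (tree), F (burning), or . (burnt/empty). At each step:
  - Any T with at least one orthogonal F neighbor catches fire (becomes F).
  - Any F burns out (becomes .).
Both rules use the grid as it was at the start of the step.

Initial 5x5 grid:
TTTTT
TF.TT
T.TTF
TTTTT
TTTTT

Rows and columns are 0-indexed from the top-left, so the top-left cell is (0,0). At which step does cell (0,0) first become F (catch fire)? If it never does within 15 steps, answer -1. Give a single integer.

Step 1: cell (0,0)='T' (+5 fires, +2 burnt)
Step 2: cell (0,0)='F' (+8 fires, +5 burnt)
  -> target ignites at step 2
Step 3: cell (0,0)='.' (+4 fires, +8 burnt)
Step 4: cell (0,0)='.' (+3 fires, +4 burnt)
Step 5: cell (0,0)='.' (+1 fires, +3 burnt)
Step 6: cell (0,0)='.' (+0 fires, +1 burnt)
  fire out at step 6

2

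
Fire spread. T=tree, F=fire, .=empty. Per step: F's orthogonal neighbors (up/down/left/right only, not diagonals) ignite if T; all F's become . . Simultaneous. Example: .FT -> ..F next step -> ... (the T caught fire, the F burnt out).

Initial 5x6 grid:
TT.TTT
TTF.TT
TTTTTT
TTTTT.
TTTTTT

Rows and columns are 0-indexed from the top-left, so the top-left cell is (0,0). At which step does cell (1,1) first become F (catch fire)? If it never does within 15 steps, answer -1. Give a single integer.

Step 1: cell (1,1)='F' (+2 fires, +1 burnt)
  -> target ignites at step 1
Step 2: cell (1,1)='.' (+5 fires, +2 burnt)
Step 3: cell (1,1)='.' (+6 fires, +5 burnt)
Step 4: cell (1,1)='.' (+6 fires, +6 burnt)
Step 5: cell (1,1)='.' (+4 fires, +6 burnt)
Step 6: cell (1,1)='.' (+3 fires, +4 burnt)
Step 7: cell (1,1)='.' (+0 fires, +3 burnt)
  fire out at step 7

1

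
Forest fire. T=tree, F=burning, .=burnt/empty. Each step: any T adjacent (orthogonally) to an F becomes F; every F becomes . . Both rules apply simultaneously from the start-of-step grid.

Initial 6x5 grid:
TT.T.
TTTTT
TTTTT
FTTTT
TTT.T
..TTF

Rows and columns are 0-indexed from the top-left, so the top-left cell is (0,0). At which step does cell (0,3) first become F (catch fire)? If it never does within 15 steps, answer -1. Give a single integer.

Step 1: cell (0,3)='T' (+5 fires, +2 burnt)
Step 2: cell (0,3)='T' (+6 fires, +5 burnt)
Step 3: cell (0,3)='T' (+6 fires, +6 burnt)
Step 4: cell (0,3)='T' (+4 fires, +6 burnt)
Step 5: cell (0,3)='T' (+1 fires, +4 burnt)
Step 6: cell (0,3)='F' (+1 fires, +1 burnt)
  -> target ignites at step 6
Step 7: cell (0,3)='.' (+0 fires, +1 burnt)
  fire out at step 7

6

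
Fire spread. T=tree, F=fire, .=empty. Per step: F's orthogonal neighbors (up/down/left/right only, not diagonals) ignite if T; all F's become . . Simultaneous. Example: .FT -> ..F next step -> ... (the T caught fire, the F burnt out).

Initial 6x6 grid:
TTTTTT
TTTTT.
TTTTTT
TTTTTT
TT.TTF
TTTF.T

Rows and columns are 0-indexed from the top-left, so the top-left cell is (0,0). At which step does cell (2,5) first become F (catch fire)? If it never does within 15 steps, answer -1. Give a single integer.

Step 1: cell (2,5)='T' (+5 fires, +2 burnt)
Step 2: cell (2,5)='F' (+4 fires, +5 burnt)
  -> target ignites at step 2
Step 3: cell (2,5)='.' (+5 fires, +4 burnt)
Step 4: cell (2,5)='.' (+5 fires, +5 burnt)
Step 5: cell (2,5)='.' (+5 fires, +5 burnt)
Step 6: cell (2,5)='.' (+4 fires, +5 burnt)
Step 7: cell (2,5)='.' (+2 fires, +4 burnt)
Step 8: cell (2,5)='.' (+1 fires, +2 burnt)
Step 9: cell (2,5)='.' (+0 fires, +1 burnt)
  fire out at step 9

2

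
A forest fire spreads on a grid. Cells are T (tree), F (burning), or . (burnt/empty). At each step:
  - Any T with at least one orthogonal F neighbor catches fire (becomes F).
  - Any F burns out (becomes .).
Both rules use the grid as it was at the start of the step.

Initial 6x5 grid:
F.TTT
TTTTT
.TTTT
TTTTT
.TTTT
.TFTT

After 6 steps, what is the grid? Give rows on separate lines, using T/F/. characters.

Step 1: 4 trees catch fire, 2 burn out
  ..TTT
  FTTTT
  .TTTT
  TTTTT
  .TFTT
  .F.FT
Step 2: 5 trees catch fire, 4 burn out
  ..TTT
  .FTTT
  .TTTT
  TTFTT
  .F.FT
  ....F
Step 3: 6 trees catch fire, 5 burn out
  ..TTT
  ..FTT
  .FFTT
  TF.FT
  ....F
  .....
Step 4: 5 trees catch fire, 6 burn out
  ..FTT
  ...FT
  ...FT
  F...F
  .....
  .....
Step 5: 3 trees catch fire, 5 burn out
  ...FT
  ....F
  ....F
  .....
  .....
  .....
Step 6: 1 trees catch fire, 3 burn out
  ....F
  .....
  .....
  .....
  .....
  .....

....F
.....
.....
.....
.....
.....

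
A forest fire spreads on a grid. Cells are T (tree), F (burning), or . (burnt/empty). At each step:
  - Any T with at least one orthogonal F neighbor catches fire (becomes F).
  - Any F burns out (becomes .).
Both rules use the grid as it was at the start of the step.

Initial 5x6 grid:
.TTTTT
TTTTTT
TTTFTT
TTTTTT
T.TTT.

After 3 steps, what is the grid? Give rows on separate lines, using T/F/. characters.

Step 1: 4 trees catch fire, 1 burn out
  .TTTTT
  TTTFTT
  TTF.FT
  TTTFTT
  T.TTT.
Step 2: 8 trees catch fire, 4 burn out
  .TTFTT
  TTF.FT
  TF...F
  TTF.FT
  T.TFT.
Step 3: 9 trees catch fire, 8 burn out
  .TF.FT
  TF...F
  F.....
  TF...F
  T.F.F.

.TF.FT
TF...F
F.....
TF...F
T.F.F.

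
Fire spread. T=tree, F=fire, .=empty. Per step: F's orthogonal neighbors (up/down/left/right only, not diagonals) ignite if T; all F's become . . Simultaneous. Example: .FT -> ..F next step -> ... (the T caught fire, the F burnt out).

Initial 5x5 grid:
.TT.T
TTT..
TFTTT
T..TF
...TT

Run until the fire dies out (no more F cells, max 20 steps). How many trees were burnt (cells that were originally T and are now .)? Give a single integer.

Answer: 13

Derivation:
Step 1: +6 fires, +2 burnt (F count now 6)
Step 2: +6 fires, +6 burnt (F count now 6)
Step 3: +1 fires, +6 burnt (F count now 1)
Step 4: +0 fires, +1 burnt (F count now 0)
Fire out after step 4
Initially T: 14, now '.': 24
Total burnt (originally-T cells now '.'): 13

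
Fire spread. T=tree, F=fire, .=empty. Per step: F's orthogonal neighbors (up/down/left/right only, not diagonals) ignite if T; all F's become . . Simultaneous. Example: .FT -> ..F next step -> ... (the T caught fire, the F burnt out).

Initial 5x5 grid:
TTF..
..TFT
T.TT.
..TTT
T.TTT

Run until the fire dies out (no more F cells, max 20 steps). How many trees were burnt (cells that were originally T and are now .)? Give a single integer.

Step 1: +4 fires, +2 burnt (F count now 4)
Step 2: +3 fires, +4 burnt (F count now 3)
Step 3: +3 fires, +3 burnt (F count now 3)
Step 4: +2 fires, +3 burnt (F count now 2)
Step 5: +0 fires, +2 burnt (F count now 0)
Fire out after step 5
Initially T: 14, now '.': 23
Total burnt (originally-T cells now '.'): 12

Answer: 12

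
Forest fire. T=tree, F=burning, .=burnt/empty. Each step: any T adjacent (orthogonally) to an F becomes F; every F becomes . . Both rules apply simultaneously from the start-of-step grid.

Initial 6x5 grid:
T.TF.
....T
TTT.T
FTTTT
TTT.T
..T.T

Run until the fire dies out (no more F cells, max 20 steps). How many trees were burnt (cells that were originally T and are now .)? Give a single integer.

Step 1: +4 fires, +2 burnt (F count now 4)
Step 2: +3 fires, +4 burnt (F count now 3)
Step 3: +3 fires, +3 burnt (F count now 3)
Step 4: +2 fires, +3 burnt (F count now 2)
Step 5: +2 fires, +2 burnt (F count now 2)
Step 6: +2 fires, +2 burnt (F count now 2)
Step 7: +0 fires, +2 burnt (F count now 0)
Fire out after step 7
Initially T: 17, now '.': 29
Total burnt (originally-T cells now '.'): 16

Answer: 16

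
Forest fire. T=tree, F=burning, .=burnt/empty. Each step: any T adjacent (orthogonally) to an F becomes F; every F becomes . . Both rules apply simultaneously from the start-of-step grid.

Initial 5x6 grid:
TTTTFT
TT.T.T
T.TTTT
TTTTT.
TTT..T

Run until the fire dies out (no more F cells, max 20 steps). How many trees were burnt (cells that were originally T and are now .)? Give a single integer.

Step 1: +2 fires, +1 burnt (F count now 2)
Step 2: +3 fires, +2 burnt (F count now 3)
Step 3: +3 fires, +3 burnt (F count now 3)
Step 4: +5 fires, +3 burnt (F count now 5)
Step 5: +3 fires, +5 burnt (F count now 3)
Step 6: +3 fires, +3 burnt (F count now 3)
Step 7: +2 fires, +3 burnt (F count now 2)
Step 8: +1 fires, +2 burnt (F count now 1)
Step 9: +0 fires, +1 burnt (F count now 0)
Fire out after step 9
Initially T: 23, now '.': 29
Total burnt (originally-T cells now '.'): 22

Answer: 22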